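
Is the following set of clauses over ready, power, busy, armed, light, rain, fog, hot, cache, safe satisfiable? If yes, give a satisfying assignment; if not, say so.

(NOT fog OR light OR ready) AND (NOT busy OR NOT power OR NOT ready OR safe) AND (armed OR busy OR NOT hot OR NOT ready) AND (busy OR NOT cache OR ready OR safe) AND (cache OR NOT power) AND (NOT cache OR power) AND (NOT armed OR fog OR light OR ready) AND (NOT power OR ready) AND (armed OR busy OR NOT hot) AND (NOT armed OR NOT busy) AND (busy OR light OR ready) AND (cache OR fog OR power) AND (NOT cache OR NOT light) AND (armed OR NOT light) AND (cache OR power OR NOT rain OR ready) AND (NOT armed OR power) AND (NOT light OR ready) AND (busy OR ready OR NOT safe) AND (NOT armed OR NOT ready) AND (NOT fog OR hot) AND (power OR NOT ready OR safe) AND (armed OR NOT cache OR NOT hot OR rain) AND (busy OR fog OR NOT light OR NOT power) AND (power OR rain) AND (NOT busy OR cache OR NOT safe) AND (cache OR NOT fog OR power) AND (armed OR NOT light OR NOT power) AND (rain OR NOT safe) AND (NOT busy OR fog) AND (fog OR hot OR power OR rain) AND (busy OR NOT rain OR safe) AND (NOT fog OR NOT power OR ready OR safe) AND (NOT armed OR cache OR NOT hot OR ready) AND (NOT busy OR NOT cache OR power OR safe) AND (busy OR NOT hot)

ready=T, power=T, busy=F, armed=F, light=F, rain=T, fog=F, hot=F, cache=T, safe=T

Set ready = True.
  then (NOT armed OR NOT ready) forces armed = False.
  then (armed OR NOT light) forces light = False.
Try power = False:
  (NOT cache OR power) forces cache = False.
  (cache OR fog OR power) forces fog = True.
  clause (cache OR NOT fog OR power) is falsified — backtrack.
So power = True.
  then (cache OR NOT power) forces cache = True.
Set busy = False.
  then (armed OR busy OR NOT hot OR NOT ready) forces hot = False.
  then (NOT fog OR hot) forces fog = False.
Set rain = True.
  then (busy OR NOT rain OR safe) forces safe = True.
All clauses satisfied.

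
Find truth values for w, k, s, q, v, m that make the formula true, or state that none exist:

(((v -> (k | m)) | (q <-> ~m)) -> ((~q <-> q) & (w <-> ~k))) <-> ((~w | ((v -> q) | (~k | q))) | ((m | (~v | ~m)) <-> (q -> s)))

w: True, k: False, s: False, q: False, v: True, m: False

  (((v -> (k | m)) | (q <-> ~m)) -> ((~q <-> q) & (w <-> ~k))) <-> ((~w | ((v -> q) | (~k | q))) | ((m | (~v | ~m)) <-> (q -> s))) = True
    ((v -> (k | m)) | (q <-> ~m)) -> ((~q <-> q) & (w <-> ~k)) = True
      (v -> (k | m)) | (q <-> ~m) = False
        v -> (k | m) = False
          k | m = False
        q <-> ~m = False
          ~m = True
      (~q <-> q) & (w <-> ~k) = False
        ~q <-> q = False
          ~q = True
        w <-> ~k = True
          ~k = True
    (~w | ((v -> q) | (~k | q))) | ((m | (~v | ~m)) <-> (q -> s)) = True
      ~w | ((v -> q) | (~k | q)) = True
        ~w = False
        (v -> q) | (~k | q) = True
          v -> q = False
          ~k | q = True
            ~k = True
      (m | (~v | ~m)) <-> (q -> s) = True
        m | (~v | ~m) = True
          ~v | ~m = True
            ~v = False
            ~m = True
        q -> s = True
The formula evaluates to True.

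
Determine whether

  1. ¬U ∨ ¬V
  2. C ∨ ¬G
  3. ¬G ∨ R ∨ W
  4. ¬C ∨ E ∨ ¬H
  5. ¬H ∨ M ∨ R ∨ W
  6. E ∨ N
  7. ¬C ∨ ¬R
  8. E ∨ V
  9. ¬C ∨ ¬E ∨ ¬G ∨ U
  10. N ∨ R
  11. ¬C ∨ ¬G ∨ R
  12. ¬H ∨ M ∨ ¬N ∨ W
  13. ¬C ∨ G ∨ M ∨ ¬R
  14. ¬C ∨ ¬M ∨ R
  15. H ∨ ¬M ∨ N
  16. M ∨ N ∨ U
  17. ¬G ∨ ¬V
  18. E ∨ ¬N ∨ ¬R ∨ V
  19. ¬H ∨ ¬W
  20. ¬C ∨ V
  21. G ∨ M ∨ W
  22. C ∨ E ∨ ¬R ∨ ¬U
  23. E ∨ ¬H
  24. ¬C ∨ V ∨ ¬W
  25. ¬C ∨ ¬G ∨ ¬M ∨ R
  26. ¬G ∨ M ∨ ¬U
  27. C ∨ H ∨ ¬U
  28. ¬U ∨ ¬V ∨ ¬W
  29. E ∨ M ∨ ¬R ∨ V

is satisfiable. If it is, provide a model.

Set W = False.
Set H = False.
Set V = False.
  then (E ∨ V) forces E = True.
  then (¬C ∨ V) forces C = False.
  then (C ∨ H ∨ ¬U) forces U = False.
  then (C ∨ ¬G) forces G = False.
  then (G ∨ M ∨ W) forces M = True.
  then (H ∨ ¬M ∨ N) forces N = True.
Set R = True.
All clauses satisfied.

W=F, H=F, V=F, C=F, U=F, E=T, G=F, M=T, R=T, N=T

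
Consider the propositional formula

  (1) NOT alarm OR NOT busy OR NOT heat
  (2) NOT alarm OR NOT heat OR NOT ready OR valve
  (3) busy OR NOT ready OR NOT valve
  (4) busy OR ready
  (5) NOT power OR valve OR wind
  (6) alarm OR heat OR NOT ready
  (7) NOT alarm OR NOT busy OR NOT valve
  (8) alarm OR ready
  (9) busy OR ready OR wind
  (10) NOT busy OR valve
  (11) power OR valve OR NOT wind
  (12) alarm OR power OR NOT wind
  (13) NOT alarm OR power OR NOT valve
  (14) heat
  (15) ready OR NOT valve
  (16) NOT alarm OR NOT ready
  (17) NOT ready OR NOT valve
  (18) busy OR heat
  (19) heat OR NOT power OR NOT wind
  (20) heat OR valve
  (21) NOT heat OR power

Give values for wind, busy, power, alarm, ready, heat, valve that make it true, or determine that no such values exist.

Unit clause (heat) forces heat = True.
In (NOT heat OR power) only power is left, so power = True.
Try wind = False:
  (NOT power OR valve OR wind) forces valve = True.
  (ready OR NOT valve) forces ready = True.
  clause (NOT ready OR NOT valve) is falsified — backtrack.
So wind = True.
Try busy = True:
  (NOT alarm OR NOT busy OR NOT heat) forces alarm = False.
  (alarm OR ready) forces ready = True.
  (NOT busy OR valve) forces valve = True.
  clause (NOT ready OR NOT valve) is falsified — backtrack.
So busy = False.
  then (busy OR ready) forces ready = True.
  then (NOT alarm OR NOT ready) forces alarm = False.
  then (NOT ready OR NOT valve) forces valve = False.
All clauses satisfied.

wind: True, busy: False, power: True, alarm: False, ready: True, heat: True, valve: False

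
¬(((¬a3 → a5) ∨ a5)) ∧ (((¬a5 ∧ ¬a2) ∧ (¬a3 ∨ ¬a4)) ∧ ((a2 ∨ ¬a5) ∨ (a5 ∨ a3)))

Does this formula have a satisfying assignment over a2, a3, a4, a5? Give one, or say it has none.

a2: False; a3: False; a4: False; a5: False

  ¬(((¬a3 → a5) ∨ a5)) = True
    (¬a3 → a5) ∨ a5 = False
      ¬a3 → a5 = False
        ¬a3 = True
  ((¬a5 ∧ ¬a2) ∧ (¬a3 ∨ ¬a4)) ∧ ((a2 ∨ ¬a5) ∨ (a5 ∨ a3)) = True
    (¬a5 ∧ ¬a2) ∧ (¬a3 ∨ ¬a4) = True
      ¬a5 ∧ ¬a2 = True
        ¬a5 = True
        ¬a2 = True
      ¬a3 ∨ ¬a4 = True
        ¬a3 = True
        ¬a4 = True
    (a2 ∨ ¬a5) ∨ (a5 ∨ a3) = True
      a2 ∨ ¬a5 = True
        ¬a5 = True
      a5 ∨ a3 = False
Both conjuncts True, so the formula holds.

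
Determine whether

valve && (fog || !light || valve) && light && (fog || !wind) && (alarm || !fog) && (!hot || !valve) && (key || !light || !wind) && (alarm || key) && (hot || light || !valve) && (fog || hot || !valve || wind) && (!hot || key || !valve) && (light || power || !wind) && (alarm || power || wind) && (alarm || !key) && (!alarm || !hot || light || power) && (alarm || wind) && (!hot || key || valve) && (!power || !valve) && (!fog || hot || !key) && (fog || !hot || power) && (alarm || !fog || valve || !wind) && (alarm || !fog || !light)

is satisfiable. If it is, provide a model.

alarm = True; wind = False; valve = True; hot = False; light = True; power = False; key = False; fog = True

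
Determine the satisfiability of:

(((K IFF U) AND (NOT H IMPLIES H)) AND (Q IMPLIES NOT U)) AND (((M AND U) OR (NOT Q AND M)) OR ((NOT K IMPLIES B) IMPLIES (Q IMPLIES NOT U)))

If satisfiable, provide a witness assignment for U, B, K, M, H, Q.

U=F; B=T; K=F; M=T; H=T; Q=T

  ((K IFF U) AND (NOT H IMPLIES H)) AND (Q IMPLIES NOT U) = True
    (K IFF U) AND (NOT H IMPLIES H) = True
      K IFF U = True
      NOT H IMPLIES H = True
        NOT H = False
    Q IMPLIES NOT U = True
      NOT U = True
  ((M AND U) OR (NOT Q AND M)) OR ((NOT K IMPLIES B) IMPLIES (Q IMPLIES NOT U)) = True
    (M AND U) OR (NOT Q AND M) = False
      M AND U = False
      NOT Q AND M = False
        NOT Q = False
    (NOT K IMPLIES B) IMPLIES (Q IMPLIES NOT U) = True
      NOT K IMPLIES B = True
        NOT K = True
      Q IMPLIES NOT U = True
        NOT U = True
Both conjuncts True, so the formula holds.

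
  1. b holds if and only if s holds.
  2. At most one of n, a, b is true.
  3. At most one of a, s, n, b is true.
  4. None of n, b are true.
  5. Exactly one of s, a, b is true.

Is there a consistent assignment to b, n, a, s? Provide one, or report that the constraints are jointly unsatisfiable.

b = False, n = False, a = True, s = False

  (1) b=F, s=F — same ✓
  (2) {n, a, b}: 1 true — at most one ✓
  (3) {a, s, n, b}: 1 true — at most one ✓
  (4) {n, b}: 0 true — none ✓
  (5) {s, a, b}: 1 true — exactly one ✓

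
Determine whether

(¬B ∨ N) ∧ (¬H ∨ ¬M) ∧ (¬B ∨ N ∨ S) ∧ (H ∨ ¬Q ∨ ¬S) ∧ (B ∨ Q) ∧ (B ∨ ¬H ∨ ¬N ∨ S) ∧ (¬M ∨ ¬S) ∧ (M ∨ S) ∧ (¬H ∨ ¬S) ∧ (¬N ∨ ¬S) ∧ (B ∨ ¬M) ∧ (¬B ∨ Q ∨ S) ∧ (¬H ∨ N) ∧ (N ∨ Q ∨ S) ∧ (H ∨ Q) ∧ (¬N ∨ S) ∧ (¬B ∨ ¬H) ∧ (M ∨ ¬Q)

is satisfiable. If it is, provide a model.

The formula is unsatisfiable.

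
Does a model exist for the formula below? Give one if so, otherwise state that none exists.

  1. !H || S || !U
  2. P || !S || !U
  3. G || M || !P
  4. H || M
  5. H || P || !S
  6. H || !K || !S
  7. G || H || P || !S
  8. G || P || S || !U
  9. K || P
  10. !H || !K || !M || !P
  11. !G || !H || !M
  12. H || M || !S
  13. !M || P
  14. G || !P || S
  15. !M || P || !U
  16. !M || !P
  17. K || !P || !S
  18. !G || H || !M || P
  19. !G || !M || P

Set P = True.
  then (!M || !P) forces M = False.
  then (G || M || !P) forces G = True.
  then (H || M) forces H = True.
Set U = False.
Set K = True.
Set S = True.
All clauses satisfied.

P = True, G = True, U = False, K = True, M = False, S = True, H = True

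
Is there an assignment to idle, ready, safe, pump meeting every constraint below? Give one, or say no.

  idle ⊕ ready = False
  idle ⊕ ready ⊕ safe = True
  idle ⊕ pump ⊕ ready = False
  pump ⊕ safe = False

Unsatisfiable — no assignment works.

Adding constraints 2, 3, 4 mod 2: every variable appears an even number of times on the left, so the left side is 0.
But the right sides sum to 1 (mod 2). 0 ≠ 1 — the system is inconsistent.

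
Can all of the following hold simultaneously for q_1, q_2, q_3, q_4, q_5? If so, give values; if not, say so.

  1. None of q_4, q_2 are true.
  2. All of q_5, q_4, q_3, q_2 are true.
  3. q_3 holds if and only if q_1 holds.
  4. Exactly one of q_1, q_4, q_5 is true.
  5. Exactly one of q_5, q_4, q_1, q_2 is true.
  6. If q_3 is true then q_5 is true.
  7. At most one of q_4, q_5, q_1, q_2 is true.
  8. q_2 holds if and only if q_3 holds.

The formula is unsatisfiable.

Case q_2 = True:
  Constraint (1) is violated (q_2=T) — contradiction.
Case q_2 = False:
  Constraint (2) is violated (q_2=F) — contradiction.
Both cases fail — unsatisfiable.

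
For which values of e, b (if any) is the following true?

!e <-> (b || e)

e = False, b = True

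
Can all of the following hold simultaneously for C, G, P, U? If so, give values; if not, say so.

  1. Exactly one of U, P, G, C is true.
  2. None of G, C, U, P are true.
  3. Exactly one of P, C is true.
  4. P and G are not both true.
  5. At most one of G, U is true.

Unsatisfiable — no assignment works.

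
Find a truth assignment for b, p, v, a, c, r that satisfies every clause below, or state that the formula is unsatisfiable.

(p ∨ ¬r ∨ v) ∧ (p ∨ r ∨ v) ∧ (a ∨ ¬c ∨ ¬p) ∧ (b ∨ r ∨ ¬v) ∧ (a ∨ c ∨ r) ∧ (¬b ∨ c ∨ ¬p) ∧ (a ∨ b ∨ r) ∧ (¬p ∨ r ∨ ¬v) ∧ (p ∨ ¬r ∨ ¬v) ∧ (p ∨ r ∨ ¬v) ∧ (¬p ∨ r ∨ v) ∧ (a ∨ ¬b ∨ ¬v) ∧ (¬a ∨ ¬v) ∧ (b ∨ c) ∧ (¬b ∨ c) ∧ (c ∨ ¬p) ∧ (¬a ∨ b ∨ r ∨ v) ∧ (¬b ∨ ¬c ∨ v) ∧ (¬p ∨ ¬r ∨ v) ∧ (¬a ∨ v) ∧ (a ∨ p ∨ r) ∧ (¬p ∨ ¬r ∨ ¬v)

Case a = True:
  (¬a ∨ ¬v) forces v = False.
  Clause (¬a ∨ v) is falsified — contradiction.
Case a = False:
  If p = True:
    (a ∨ ¬c ∨ ¬p) forces c = False.
    clause (c ∨ ¬p) is falsified.
  If p = False:
    (a ∨ p ∨ r) forces r = True.
    (p ∨ ¬r ∨ v) forces v = True.
    clause (p ∨ ¬r ∨ ¬v) is falsified.
  Every sub-case reaches a contradiction.
Both cases fail, so the formula is unsatisfiable.

The formula is unsatisfiable.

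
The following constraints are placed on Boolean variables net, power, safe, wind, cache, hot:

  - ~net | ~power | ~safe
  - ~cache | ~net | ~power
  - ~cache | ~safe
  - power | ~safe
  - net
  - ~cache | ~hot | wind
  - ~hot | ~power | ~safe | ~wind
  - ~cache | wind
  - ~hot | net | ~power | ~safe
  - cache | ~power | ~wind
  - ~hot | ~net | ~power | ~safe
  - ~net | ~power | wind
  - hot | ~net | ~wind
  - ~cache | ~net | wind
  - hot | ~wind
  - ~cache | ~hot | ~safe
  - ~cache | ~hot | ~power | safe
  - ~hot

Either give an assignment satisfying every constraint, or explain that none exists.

net = True; power = False; safe = False; wind = False; cache = False; hot = False

Unit clause (net) forces net = True.
Unit clause (~hot) forces hot = False.
In (hot | ~net | ~wind) only ~wind is left, so wind = False.
In (~cache | ~net | wind) only ~cache is left, so cache = False.
In (~net | ~power | wind) only ~power is left, so power = False.
In (power | ~safe) only ~safe is left, so safe = False.
All clauses satisfied.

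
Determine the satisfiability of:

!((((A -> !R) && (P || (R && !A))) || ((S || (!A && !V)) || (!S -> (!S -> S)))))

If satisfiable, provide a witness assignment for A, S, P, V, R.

A=T, S=F, P=F, V=F, R=T

  !((((A -> !R) && (P || (R && !A))) || ((S || (!A && !V)) || (!S -> (!S -> S))))) = True
    ((A -> !R) && (P || (R && !A))) || ((S || (!A && !V)) || (!S -> (!S -> S))) = False
      (A -> !R) && (P || (R && !A)) = False
        A -> !R = False
          !R = False
        P || (R && !A) = False
          R && !A = False
            !A = False
      (S || (!A && !V)) || (!S -> (!S -> S)) = False
        S || (!A && !V) = False
          !A && !V = False
            !A = False
            !V = True
        !S -> (!S -> S) = False
          !S = True
          !S -> S = False
            !S = True
The formula evaluates to True.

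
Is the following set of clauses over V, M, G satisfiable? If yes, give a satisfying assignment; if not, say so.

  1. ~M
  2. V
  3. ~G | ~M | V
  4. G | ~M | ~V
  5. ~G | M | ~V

V = True; M = False; G = False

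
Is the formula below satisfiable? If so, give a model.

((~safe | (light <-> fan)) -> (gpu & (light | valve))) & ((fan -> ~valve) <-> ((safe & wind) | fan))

fan=F, safe=T, wind=T, valve=F, gpu=F, light=T

  (~safe | (light <-> fan)) -> (gpu & (light | valve)) = True
    ~safe | (light <-> fan) = False
      ~safe = False
      light <-> fan = False
    gpu & (light | valve) = False
      light | valve = True
  (fan -> ~valve) <-> ((safe & wind) | fan) = True
    fan -> ~valve = True
      ~valve = True
    (safe & wind) | fan = True
      safe & wind = True
Both conjuncts True, so the formula holds.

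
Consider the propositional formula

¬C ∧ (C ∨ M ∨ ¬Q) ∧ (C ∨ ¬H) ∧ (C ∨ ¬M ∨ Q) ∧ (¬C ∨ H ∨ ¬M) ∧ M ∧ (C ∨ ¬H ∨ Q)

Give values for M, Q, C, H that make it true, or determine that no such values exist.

Unit clause (¬C) forces C = False.
In (C ∨ ¬H) only ¬H is left, so H = False.
Unit clause (M) forces M = True.
In (C ∨ ¬M ∨ Q) only Q is left, so Q = True.
All clauses satisfied.

M = True, Q = True, C = False, H = False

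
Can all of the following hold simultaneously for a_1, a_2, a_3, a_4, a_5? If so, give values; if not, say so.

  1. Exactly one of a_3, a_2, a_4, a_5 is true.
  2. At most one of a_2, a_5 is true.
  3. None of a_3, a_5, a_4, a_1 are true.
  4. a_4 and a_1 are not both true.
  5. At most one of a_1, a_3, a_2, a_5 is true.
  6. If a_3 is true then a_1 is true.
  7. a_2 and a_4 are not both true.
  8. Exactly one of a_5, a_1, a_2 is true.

a_1: False; a_2: True; a_3: False; a_4: False; a_5: False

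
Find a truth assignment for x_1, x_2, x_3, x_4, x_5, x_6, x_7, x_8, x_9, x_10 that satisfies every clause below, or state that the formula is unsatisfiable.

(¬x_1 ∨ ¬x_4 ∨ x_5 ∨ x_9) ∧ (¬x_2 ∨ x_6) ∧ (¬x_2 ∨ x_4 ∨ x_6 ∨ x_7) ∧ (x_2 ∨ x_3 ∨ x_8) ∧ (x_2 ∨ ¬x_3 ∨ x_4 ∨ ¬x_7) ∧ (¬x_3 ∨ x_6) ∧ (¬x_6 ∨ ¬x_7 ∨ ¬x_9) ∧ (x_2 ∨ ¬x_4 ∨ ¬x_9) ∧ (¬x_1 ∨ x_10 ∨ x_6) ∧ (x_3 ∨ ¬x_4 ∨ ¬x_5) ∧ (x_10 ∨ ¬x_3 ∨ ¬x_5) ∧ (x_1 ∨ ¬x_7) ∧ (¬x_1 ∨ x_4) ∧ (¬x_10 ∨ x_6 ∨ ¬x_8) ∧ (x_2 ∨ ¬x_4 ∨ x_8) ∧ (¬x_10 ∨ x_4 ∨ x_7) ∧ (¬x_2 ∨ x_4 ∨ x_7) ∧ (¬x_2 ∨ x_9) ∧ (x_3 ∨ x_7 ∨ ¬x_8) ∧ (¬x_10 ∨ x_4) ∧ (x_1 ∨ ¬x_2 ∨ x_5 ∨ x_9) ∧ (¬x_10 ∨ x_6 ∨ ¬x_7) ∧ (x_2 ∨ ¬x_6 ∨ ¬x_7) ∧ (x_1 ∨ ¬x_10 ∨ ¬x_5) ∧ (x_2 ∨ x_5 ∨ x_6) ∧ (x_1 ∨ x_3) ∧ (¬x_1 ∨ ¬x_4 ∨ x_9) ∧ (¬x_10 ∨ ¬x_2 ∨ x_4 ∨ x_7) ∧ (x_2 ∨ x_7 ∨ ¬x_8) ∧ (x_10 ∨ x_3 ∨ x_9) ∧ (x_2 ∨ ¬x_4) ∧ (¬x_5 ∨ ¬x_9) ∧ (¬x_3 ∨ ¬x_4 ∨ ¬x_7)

x_1 = True, x_2 = True, x_3 = False, x_4 = True, x_5 = False, x_6 = True, x_7 = False, x_8 = False, x_9 = True, x_10 = False

Set x_1 = True.
  then (¬x_1 ∨ x_4) forces x_4 = True.
  then (¬x_1 ∨ ¬x_4 ∨ x_9) forces x_9 = True.
  then (x_2 ∨ ¬x_4) forces x_2 = True.
  then (¬x_5 ∨ ¬x_9) forces x_5 = False.
  then (¬x_2 ∨ x_6) forces x_6 = True.
  then (¬x_6 ∨ ¬x_7 ∨ ¬x_9) forces x_7 = False.
Set x_3 = False.
  then (x_3 ∨ x_7 ∨ ¬x_8) forces x_8 = False.
Set x_10 = False.
All clauses satisfied.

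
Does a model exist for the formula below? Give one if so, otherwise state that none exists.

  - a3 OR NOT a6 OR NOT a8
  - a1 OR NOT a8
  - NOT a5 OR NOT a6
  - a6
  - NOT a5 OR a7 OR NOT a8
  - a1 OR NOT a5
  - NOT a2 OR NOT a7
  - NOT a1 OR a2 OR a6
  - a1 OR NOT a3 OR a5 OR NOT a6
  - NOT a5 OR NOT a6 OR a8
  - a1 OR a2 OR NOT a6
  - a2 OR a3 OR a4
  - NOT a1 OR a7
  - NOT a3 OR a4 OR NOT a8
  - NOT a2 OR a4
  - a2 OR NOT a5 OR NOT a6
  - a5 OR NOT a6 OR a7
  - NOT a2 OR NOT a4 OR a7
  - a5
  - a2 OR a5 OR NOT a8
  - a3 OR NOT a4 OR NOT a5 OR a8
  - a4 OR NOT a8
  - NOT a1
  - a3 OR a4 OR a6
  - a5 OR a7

Unsatisfiable

Case a5 = True:
  (NOT a5 OR NOT a6) forces a6 = False.
  Clause (a6) is falsified — contradiction.
Case a5 = False:
  Clause (a5) is falsified — contradiction.
Both cases fail, so the formula is unsatisfiable.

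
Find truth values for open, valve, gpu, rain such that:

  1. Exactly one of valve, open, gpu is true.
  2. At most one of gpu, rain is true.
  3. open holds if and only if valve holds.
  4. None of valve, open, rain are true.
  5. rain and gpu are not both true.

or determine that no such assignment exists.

open=F; valve=F; gpu=T; rain=F

  (1) {valve, open, gpu}: 1 true — exactly one ✓
  (2) {gpu, rain}: 1 true — at most one ✓
  (3) open=F, valve=F — same ✓
  (4) {valve, open, rain}: 0 true — none ✓
  (5) rain=F, gpu=T — not both ✓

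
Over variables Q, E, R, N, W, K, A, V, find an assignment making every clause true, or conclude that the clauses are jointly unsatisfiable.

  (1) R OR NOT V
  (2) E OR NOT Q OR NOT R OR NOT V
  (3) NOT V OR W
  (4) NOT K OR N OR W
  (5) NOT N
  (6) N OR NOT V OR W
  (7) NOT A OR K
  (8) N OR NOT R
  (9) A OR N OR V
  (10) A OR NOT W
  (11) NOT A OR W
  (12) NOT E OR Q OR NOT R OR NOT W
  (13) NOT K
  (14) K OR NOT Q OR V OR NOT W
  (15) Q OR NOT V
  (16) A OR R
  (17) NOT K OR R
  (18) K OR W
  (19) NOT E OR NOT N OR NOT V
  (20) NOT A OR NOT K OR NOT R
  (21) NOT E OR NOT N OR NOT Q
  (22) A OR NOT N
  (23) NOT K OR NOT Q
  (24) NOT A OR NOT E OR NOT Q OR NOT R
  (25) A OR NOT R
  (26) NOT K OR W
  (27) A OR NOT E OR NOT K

Case K = True:
  Clause (NOT K) is falsified — contradiction.
Case K = False:
  (NOT N) forces N = False.
  (NOT A OR K) forces A = False.
  (N OR NOT R) forces R = False.
  Clause (A OR R) is falsified — contradiction.
Both cases fail, so the formula is unsatisfiable.

No satisfying assignment exists.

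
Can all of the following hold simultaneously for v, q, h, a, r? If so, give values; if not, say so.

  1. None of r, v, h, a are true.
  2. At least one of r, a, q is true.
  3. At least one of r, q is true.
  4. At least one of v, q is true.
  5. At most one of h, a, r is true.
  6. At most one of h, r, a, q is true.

v = False, q = True, h = False, a = False, r = False

  (1) {r, v, h, a}: 0 true — none ✓
  (2) {r, a, q}: 1 true — at least one ✓
  (3) {r, q}: 1 true — at least one ✓
  (4) {v, q}: 1 true — at least one ✓
  (5) {h, a, r}: 0 true — at most one ✓
  (6) {h, r, a, q}: 1 true — at most one ✓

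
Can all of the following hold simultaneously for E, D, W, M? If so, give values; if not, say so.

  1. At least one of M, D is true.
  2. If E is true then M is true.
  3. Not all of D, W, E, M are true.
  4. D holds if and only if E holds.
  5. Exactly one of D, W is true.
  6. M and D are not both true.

E=F; D=F; W=T; M=T

  (1) {M, D}: 1 true — at least one ✓
  (2) E=F ⇒ M: vacuous ✓
  (3) {D, W, E, M}: 2/4 true — not all ✓
  (4) D=F, E=F — same ✓
  (5) {D, W}: 1 true — exactly one ✓
  (6) M=T, D=F — not both ✓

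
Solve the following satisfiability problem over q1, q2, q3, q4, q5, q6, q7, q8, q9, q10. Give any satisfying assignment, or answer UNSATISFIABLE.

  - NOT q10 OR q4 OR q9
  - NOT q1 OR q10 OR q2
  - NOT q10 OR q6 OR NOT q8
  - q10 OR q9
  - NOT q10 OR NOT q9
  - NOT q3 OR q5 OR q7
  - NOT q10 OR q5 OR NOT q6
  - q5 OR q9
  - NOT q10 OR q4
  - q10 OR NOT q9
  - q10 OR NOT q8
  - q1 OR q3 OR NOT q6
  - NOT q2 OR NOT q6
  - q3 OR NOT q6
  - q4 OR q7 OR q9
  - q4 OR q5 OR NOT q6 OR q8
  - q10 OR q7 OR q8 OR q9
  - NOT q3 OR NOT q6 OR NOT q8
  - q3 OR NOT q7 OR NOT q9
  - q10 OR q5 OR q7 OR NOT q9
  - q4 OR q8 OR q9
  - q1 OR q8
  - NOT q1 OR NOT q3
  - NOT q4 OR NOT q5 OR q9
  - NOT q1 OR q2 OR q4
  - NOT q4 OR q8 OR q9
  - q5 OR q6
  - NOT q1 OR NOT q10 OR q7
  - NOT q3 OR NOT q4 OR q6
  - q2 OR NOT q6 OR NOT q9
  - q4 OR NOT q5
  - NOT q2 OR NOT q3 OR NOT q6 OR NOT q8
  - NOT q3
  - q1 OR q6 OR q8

The formula is unsatisfiable.

Case q9 = True:
  (NOT q10 OR NOT q9) forces q10 = False.
  Clause (q10 OR NOT q9) is falsified — contradiction.
Case q9 = False:
  (q10 OR q9) forces q10 = True.
  (NOT q10 OR q4 OR q9) forces q4 = True.
  (q5 OR q9) forces q5 = True.
  Clause (NOT q4 OR NOT q5 OR q9) is falsified — contradiction.
Both cases fail, so the formula is unsatisfiable.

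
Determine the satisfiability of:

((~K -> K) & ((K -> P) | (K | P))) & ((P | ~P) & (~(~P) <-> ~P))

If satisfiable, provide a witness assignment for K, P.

The conjunct ~(~P) <-> ~P is unsatisfiable on its own:
  P=F: evaluates to False.
  P=T: evaluates to False.
So the whole conjunction is unsatisfiable.

Unsatisfiable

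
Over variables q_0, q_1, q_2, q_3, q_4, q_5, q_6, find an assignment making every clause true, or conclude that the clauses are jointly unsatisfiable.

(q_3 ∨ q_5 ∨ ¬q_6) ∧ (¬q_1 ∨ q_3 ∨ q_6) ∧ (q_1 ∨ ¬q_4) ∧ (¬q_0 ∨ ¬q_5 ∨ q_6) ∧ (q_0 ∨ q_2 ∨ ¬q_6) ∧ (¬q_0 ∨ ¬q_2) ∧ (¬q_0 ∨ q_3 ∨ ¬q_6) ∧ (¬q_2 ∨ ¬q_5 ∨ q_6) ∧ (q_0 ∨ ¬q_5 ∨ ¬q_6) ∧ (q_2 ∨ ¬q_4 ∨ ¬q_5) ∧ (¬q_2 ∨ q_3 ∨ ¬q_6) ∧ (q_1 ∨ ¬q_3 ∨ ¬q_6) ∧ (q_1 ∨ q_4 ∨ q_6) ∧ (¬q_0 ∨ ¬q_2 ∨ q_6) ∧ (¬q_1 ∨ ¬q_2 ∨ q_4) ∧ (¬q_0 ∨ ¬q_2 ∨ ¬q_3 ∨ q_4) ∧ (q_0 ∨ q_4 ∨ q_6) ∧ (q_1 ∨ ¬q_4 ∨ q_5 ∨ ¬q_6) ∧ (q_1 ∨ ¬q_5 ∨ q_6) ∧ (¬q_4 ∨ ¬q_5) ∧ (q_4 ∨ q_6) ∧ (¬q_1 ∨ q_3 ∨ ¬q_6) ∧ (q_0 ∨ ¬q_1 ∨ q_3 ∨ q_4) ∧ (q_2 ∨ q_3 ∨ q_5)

q_0 = True, q_1 = True, q_2 = False, q_3 = True, q_4 = True, q_5 = False, q_6 = True

Set q_0 = True.
  then (¬q_0 ∨ ¬q_2) forces q_2 = False.
Try q_1 = False:
  (q_1 ∨ ¬q_4) forces q_4 = False.
  (q_1 ∨ q_4 ∨ q_6) forces q_6 = True.
  (¬q_0 ∨ q_3 ∨ ¬q_6) forces q_3 = True.
  clause (q_1 ∨ ¬q_3 ∨ ¬q_6) is falsified — backtrack.
So q_1 = True.
Set q_3 = True.
Set q_4 = True.
  then (q_2 ∨ ¬q_4 ∨ ¬q_5) forces q_5 = False.
Set q_6 = True.
All clauses satisfied.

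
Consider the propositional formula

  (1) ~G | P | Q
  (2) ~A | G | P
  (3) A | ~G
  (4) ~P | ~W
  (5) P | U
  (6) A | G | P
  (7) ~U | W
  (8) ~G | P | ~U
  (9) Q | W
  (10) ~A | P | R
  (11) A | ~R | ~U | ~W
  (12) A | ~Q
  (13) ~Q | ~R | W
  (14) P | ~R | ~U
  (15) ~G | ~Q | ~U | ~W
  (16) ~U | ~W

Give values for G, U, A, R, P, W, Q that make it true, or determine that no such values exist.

Set G = True.
  then (A | ~G) forces A = True.
Try U = True:
  (~U | W) forces W = True.
  clause (~U | ~W) is falsified — backtrack.
So U = False.
  then (P | U) forces P = True.
  then (~P | ~W) forces W = False.
  then (Q | W) forces Q = True.
  then (~Q | ~R | W) forces R = False.
All clauses satisfied.

G = True, U = False, A = True, R = False, P = True, W = False, Q = True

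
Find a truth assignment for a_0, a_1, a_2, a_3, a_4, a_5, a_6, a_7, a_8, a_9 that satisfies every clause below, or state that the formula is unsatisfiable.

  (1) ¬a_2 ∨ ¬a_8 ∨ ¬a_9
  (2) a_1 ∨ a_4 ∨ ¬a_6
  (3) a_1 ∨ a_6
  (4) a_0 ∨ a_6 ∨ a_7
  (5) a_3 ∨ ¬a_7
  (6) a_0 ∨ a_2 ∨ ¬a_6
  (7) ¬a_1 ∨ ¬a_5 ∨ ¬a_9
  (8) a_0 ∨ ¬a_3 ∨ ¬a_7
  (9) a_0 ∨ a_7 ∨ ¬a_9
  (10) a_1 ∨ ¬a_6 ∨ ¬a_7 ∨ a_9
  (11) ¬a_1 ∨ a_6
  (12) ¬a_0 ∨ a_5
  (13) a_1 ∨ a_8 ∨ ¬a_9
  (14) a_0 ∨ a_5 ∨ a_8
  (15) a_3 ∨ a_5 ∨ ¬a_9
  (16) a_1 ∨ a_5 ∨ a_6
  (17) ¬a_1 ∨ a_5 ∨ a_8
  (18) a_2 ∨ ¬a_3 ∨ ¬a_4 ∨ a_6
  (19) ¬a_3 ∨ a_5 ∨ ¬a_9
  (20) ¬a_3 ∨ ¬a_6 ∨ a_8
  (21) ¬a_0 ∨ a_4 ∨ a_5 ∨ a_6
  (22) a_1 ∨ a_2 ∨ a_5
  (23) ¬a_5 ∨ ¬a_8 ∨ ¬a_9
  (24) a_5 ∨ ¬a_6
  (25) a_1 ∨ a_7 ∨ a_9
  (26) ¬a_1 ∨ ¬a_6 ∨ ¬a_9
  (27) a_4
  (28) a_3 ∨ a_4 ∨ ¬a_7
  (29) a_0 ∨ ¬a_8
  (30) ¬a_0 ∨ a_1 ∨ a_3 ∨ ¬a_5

Unit clause (a_4) forces a_4 = True.
Set a_0 = True.
  then (¬a_0 ∨ a_5) forces a_5 = True.
Set a_1 = True.
  then (¬a_1 ∨ ¬a_5 ∨ ¬a_9) forces a_9 = False.
  then (¬a_1 ∨ a_6) forces a_6 = True.
Set a_2 = False.
Set a_3 = False.
  then (a_3 ∨ ¬a_7) forces a_7 = False.
Set a_8 = False.
All clauses satisfied.

a_0=T, a_1=T, a_2=F, a_3=F, a_4=T, a_5=T, a_6=T, a_7=F, a_8=F, a_9=F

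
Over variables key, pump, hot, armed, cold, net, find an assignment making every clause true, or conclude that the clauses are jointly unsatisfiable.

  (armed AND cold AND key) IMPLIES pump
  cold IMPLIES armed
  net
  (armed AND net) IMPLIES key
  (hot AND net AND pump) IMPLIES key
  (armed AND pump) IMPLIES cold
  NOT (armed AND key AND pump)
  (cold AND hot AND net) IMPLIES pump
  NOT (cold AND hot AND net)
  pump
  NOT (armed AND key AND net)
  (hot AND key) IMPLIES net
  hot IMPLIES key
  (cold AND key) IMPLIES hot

key=F, pump=T, hot=F, armed=F, cold=F, net=T

Unit clause (net) forces net = True.
Unit clause (pump) forces pump = True.
Set key = False.
  then (NOT hot OR key OR NOT net OR NOT pump) forces hot = False.
  then (NOT armed OR key OR NOT net) forces armed = False.
  then (armed OR NOT cold) forces cold = False.
All clauses satisfied.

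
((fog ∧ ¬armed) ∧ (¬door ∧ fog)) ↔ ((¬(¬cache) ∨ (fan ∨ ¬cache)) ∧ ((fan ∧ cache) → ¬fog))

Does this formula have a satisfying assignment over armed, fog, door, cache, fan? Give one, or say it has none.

armed = True, fog = True, door = False, cache = True, fan = True

  ((fog ∧ ¬armed) ∧ (¬door ∧ fog)) ↔ ((¬(¬cache) ∨ (fan ∨ ¬cache)) ∧ ((fan ∧ cache) → ¬fog)) = True
    (fog ∧ ¬armed) ∧ (¬door ∧ fog) = False
      fog ∧ ¬armed = False
        ¬armed = False
      ¬door ∧ fog = True
        ¬door = True
    (¬(¬cache) ∨ (fan ∨ ¬cache)) ∧ ((fan ∧ cache) → ¬fog) = False
      ¬(¬cache) ∨ (fan ∨ ¬cache) = True
        ¬(¬cache) = True
          ¬cache = False
        fan ∨ ¬cache = True
          ¬cache = False
      (fan ∧ cache) → ¬fog = False
        fan ∧ cache = True
        ¬fog = False
The formula evaluates to True.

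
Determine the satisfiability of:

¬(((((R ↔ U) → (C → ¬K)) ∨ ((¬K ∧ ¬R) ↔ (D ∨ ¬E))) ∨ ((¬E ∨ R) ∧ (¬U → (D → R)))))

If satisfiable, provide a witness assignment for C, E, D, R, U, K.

C: True, E: False, D: True, R: False, U: False, K: True

  ¬(((((R ↔ U) → (C → ¬K)) ∨ ((¬K ∧ ¬R) ↔ (D ∨ ¬E))) ∨ ((¬E ∨ R) ∧ (¬U → (D → R))))) = True
    (((R ↔ U) → (C → ¬K)) ∨ ((¬K ∧ ¬R) ↔ (D ∨ ¬E))) ∨ ((¬E ∨ R) ∧ (¬U → (D → R))) = False
      ((R ↔ U) → (C → ¬K)) ∨ ((¬K ∧ ¬R) ↔ (D ∨ ¬E)) = False
        (R ↔ U) → (C → ¬K) = False
          R ↔ U = True
          C → ¬K = False
            ¬K = False
        (¬K ∧ ¬R) ↔ (D ∨ ¬E) = False
          ¬K ∧ ¬R = False
            ¬K = False
            ¬R = True
          D ∨ ¬E = True
            ¬E = True
      (¬E ∨ R) ∧ (¬U → (D → R)) = False
        ¬E ∨ R = True
          ¬E = True
        ¬U → (D → R) = False
          ¬U = True
          D → R = False
The formula evaluates to True.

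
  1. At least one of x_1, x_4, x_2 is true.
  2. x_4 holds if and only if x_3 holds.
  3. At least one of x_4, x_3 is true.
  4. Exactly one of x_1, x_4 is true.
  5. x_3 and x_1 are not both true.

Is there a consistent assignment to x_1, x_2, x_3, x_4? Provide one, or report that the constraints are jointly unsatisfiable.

x_1 = False, x_2 = True, x_3 = True, x_4 = True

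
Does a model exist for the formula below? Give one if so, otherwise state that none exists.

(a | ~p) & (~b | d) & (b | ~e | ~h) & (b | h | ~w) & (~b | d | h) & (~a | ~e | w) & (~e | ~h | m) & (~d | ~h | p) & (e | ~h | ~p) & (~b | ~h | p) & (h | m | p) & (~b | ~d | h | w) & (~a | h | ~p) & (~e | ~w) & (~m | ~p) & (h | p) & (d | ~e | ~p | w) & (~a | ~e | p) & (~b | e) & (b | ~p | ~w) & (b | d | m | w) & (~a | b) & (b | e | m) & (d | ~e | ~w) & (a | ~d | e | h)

b=F, m=T, d=F, p=F, a=F, e=F, h=T, w=T

Set b = False.
  then (~a | b) forces a = False.
  then (a | ~p) forces p = False.
  then (h | p) forces h = True.
  then (b | ~e | ~h) forces e = False.
  then (~d | ~h | p) forces d = False.
  then (b | e | m) forces m = True.
Set w = True.
All clauses satisfied.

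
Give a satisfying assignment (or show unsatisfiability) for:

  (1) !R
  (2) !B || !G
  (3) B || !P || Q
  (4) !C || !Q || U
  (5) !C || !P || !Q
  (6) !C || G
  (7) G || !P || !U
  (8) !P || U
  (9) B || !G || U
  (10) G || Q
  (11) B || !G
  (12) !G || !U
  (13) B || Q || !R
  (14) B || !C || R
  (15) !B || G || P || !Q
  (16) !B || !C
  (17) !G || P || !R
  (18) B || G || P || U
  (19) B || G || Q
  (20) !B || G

Unit clause (!R) forces R = False.
Try B = True:
  (!B || !G) forces G = False.
  clause (!B || G) is falsified — backtrack.
So B = False.
  then (B || !G) forces G = False.
  then (B || !C || R) forces C = False.
  then (B || G || Q) forces Q = True.
Set P = False.
  then (B || G || P || U) forces U = True.
All clauses satisfied.

B = False; P = False; U = True; C = False; R = False; Q = True; G = False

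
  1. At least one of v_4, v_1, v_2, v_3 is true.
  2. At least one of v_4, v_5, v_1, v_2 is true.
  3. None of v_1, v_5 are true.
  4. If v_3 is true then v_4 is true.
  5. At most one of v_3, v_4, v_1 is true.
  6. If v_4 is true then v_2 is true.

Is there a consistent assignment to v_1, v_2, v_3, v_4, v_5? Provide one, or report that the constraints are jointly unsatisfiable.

v_1=F, v_2=T, v_3=F, v_4=F, v_5=F

  (1) {v_4, v_1, v_2, v_3}: 1 true — at least one ✓
  (2) {v_4, v_5, v_1, v_2}: 1 true — at least one ✓
  (3) {v_1, v_5}: 0 true — none ✓
  (4) v_3=F ⇒ v_4: vacuous ✓
  (5) {v_3, v_4, v_1}: 0 true — at most one ✓
  (6) v_4=F ⇒ v_2: vacuous ✓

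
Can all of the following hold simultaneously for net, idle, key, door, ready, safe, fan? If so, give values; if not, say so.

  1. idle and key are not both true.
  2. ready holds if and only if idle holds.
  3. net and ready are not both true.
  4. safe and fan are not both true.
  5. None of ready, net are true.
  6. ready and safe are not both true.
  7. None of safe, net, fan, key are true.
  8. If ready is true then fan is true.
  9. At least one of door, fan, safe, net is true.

net = False, idle = False, key = False, door = True, ready = False, safe = False, fan = False

  (1) idle=F, key=F — not both ✓
  (2) ready=F, idle=F — same ✓
  (3) net=F, ready=F — not both ✓
  (4) safe=F, fan=F — not both ✓
  (5) {ready, net}: 0 true — none ✓
  (6) ready=F, safe=F — not both ✓
  (7) {safe, net, fan, key}: 0 true — none ✓
  (8) ready=F ⇒ fan: vacuous ✓
  (9) {door, fan, safe, net}: 1 true — at least one ✓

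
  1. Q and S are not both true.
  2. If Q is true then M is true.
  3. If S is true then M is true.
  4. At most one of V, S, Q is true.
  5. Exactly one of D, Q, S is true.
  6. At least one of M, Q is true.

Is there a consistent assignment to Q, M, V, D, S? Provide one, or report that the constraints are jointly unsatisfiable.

Q = True; M = True; V = False; D = False; S = False

  (1) Q=T, S=F — not both ✓
  (2) Q=T ⇒ M: T ✓
  (3) S=F ⇒ M: vacuous ✓
  (4) {V, S, Q}: 1 true — at most one ✓
  (5) {D, Q, S}: 1 true — exactly one ✓
  (6) {M, Q}: 2 true — at least one ✓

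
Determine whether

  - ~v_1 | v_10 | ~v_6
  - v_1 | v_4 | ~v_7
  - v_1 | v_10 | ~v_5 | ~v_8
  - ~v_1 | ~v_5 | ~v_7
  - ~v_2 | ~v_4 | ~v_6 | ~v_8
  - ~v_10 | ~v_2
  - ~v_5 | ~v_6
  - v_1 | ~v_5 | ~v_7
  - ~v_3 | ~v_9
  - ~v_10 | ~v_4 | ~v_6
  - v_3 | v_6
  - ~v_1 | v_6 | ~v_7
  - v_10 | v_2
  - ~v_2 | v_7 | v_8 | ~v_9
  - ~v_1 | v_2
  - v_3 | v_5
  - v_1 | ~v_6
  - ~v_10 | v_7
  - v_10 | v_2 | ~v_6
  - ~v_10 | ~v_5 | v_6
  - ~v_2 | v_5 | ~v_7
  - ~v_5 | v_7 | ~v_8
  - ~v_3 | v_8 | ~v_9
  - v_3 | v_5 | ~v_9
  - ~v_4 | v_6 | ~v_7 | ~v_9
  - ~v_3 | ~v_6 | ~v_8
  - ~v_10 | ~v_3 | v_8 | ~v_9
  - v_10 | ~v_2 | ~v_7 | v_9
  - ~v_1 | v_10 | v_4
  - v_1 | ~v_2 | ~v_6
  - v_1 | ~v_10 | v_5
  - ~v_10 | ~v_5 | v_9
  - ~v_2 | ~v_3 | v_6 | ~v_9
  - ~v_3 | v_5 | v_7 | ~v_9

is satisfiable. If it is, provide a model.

v_1 = True; v_2 = True; v_3 = True; v_4 = True; v_5 = False; v_6 = False; v_7 = False; v_8 = False; v_9 = False; v_10 = False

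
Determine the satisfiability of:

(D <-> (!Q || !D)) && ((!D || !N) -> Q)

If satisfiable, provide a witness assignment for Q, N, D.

Q = False, N = True, D = True

  D <-> (!Q || !D) = True
    !Q || !D = True
      !Q = True
      !D = False
  (!D || !N) -> Q = True
    !D || !N = False
      !D = False
      !N = False
Both conjuncts True, so the formula holds.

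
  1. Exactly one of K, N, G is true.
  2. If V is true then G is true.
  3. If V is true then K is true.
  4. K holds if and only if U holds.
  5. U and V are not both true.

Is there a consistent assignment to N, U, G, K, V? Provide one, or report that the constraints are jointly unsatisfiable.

N: True, U: False, G: False, K: False, V: False

  (1) {K, N, G}: 1 true — exactly one ✓
  (2) V=F ⇒ G: vacuous ✓
  (3) V=F ⇒ K: vacuous ✓
  (4) K=F, U=F — same ✓
  (5) U=F, V=F — not both ✓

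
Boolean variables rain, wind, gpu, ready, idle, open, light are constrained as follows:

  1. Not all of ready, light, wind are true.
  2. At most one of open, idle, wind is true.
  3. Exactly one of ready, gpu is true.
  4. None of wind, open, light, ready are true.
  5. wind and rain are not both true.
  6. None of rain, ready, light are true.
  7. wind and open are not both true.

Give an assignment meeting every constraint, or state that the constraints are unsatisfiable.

rain = False; wind = False; gpu = True; ready = False; idle = False; open = False; light = False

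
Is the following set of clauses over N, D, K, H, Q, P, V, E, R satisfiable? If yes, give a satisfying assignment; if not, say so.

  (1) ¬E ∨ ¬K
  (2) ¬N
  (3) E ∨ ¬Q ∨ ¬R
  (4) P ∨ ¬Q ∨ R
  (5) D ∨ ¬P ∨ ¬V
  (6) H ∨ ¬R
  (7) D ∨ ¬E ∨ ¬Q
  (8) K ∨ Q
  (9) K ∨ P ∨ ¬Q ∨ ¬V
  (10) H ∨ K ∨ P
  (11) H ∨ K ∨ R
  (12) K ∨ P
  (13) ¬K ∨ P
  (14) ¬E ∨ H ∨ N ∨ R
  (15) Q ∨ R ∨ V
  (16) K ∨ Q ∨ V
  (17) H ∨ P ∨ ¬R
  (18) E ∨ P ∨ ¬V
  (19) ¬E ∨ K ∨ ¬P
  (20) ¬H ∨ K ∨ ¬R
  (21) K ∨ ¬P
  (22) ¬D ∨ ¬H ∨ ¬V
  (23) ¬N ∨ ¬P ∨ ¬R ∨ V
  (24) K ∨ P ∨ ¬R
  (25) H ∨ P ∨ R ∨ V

N=F; D=T; K=T; H=F; Q=T; P=T; V=T; E=F; R=F

Unit clause (¬N) forces N = False.
Set D = True.
Try K = False:
  (K ∨ Q) forces Q = True.
  (K ∨ P) forces P = True.
  clause (K ∨ ¬P) is falsified — backtrack.
So K = True.
  then (¬E ∨ ¬K) forces E = False.
  then (¬K ∨ P) forces P = True.
Set H = False.
  then (H ∨ ¬R) forces R = False.
Set Q = True.
Set V = True.
All clauses satisfied.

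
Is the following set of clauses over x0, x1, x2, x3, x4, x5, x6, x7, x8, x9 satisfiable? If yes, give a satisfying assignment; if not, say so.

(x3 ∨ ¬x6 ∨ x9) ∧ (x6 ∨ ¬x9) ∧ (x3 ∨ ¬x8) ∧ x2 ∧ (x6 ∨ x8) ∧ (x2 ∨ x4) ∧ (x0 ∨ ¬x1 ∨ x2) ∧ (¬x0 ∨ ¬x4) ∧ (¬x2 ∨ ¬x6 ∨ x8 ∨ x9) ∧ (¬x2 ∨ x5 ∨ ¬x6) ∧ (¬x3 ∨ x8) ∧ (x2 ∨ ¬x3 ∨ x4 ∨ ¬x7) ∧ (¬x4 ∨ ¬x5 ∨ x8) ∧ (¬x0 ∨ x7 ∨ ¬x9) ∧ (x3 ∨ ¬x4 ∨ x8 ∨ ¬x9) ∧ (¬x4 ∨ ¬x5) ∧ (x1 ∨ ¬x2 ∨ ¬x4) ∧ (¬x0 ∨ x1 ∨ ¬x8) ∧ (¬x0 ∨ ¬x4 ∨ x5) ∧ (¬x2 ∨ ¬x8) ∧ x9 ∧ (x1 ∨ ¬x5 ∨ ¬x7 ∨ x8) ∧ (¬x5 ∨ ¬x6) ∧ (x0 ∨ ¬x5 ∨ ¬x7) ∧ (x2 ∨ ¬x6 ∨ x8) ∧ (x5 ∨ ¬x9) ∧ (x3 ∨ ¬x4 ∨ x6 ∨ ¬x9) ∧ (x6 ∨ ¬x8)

UNSATISFIABLE

Case x6 = True:
  (x2) forces x2 = True.
  (¬x2 ∨ x5 ∨ ¬x6) forces x5 = True.
  Clause (¬x5 ∨ ¬x6) is falsified — contradiction.
Case x6 = False:
  (x6 ∨ ¬x9) forces x9 = False.
  Clause (x9) is falsified — contradiction.
Both cases fail, so the formula is unsatisfiable.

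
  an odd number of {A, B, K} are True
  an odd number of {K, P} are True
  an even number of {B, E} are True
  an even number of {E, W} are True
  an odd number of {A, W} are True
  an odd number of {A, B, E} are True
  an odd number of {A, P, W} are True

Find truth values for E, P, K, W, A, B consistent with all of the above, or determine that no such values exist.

Adding constraints 1, 2, 3, 4, 7 mod 2: every variable appears an even number of times on the left, so the left side is 0.
But the right sides sum to 1 (mod 2). 0 ≠ 1 — the system is inconsistent.

Unsatisfiable — no assignment works.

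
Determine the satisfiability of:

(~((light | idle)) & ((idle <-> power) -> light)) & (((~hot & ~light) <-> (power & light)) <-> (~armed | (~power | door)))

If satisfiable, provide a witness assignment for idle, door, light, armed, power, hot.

idle = False; door = True; light = False; armed = True; power = True; hot = True

  ~((light | idle)) & ((idle <-> power) -> light) = True
    ~((light | idle)) = True
      light | idle = False
    (idle <-> power) -> light = True
      idle <-> power = False
  ((~hot & ~light) <-> (power & light)) <-> (~armed | (~power | door)) = True
    (~hot & ~light) <-> (power & light) = True
      ~hot & ~light = False
        ~hot = False
        ~light = True
      power & light = False
    ~armed | (~power | door) = True
      ~armed = False
      ~power | door = True
        ~power = False
Both conjuncts True, so the formula holds.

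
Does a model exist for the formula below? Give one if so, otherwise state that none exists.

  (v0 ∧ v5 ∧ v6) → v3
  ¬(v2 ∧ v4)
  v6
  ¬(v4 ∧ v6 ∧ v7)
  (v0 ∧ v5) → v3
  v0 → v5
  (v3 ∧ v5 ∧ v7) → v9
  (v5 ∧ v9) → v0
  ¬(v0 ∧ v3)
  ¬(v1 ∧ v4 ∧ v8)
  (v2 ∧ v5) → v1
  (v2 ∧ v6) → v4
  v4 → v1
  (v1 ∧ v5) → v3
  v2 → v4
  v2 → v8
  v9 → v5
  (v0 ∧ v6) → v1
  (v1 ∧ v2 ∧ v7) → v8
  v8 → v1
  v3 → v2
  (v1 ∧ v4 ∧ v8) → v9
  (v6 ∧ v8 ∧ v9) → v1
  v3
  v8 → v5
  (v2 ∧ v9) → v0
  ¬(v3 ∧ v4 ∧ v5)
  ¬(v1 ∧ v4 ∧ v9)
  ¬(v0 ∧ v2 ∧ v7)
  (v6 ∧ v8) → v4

Case v6 = True:
  (v3) forces v3 = True.
  (v2 ∨ ¬v3) forces v2 = True.
  (¬v2 ∨ v4 ∨ ¬v6) forces v4 = True.
  Clause (¬v2 ∨ ¬v4) is falsified — contradiction.
Case v6 = False:
  Clause (v6) is falsified — contradiction.
Both cases fail, so the formula is unsatisfiable.

Unsatisfiable — no assignment works.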